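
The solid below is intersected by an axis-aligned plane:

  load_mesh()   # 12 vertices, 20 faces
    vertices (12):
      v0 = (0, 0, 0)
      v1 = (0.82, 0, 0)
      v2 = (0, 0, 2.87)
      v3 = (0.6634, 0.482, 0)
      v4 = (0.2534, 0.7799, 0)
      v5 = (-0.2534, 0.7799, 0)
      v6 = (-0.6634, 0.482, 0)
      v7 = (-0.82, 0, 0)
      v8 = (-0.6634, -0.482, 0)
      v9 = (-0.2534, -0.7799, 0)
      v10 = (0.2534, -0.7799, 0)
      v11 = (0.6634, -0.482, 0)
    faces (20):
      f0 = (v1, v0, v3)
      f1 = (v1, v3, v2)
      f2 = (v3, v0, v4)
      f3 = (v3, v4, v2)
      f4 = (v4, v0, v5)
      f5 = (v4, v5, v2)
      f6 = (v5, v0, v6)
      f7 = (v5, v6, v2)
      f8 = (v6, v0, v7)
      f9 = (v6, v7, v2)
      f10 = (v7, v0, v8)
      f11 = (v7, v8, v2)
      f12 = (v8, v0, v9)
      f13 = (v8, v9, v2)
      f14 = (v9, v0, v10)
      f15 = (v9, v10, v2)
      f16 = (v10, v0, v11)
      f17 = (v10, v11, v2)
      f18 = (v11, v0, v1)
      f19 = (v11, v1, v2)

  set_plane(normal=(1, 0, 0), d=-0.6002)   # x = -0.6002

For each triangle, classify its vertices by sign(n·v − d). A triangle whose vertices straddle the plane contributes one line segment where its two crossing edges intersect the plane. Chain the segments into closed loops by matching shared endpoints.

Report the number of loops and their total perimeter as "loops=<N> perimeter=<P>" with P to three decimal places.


loops=1 perimeter=2.953

Straddling triangles (8 of 20):
  (v5,v0,v6) [++-] → (-0.6002, 0.436081, 0)–(-0.6002, 0.52792, 0)  len=0.0918
  (v5,v6,v2) [+-+] → (-0.6002, 0.52792, 0)–(-0.6002, 0.436081, 0.273416)  len=0.2884
  (v6,v0,v7) [-+-] → (-0.6002, 0.436081, 0)–(-0.6002, 0, 0)  len=0.4361
  (v6,v7,v2) [--+] → (-0.6002, 0, 0.7693)–(-0.6002, 0.436081, 0.273416)  len=0.6604
  (v7,v0,v8) [-+-] → (-0.6002, 0, 0)–(-0.6002, -0.436081, 0)  len=0.4361
  (v7,v8,v2) [--+] → (-0.6002, -0.436081, 0.273416)–(-0.6002, 0, 0.7693)  len=0.6604
  (v8,v0,v9) [-++] → (-0.6002, -0.436081, 0)–(-0.6002, -0.52792, 0)  len=0.0918
  (v8,v9,v2) [-++] → (-0.6002, -0.52792, 0)–(-0.6002, -0.436081, 0.273416)  len=0.2884

Chained into 1 loop(s):
  loop 1: 8 segments, perimeter = 2.9534
Total perimeter = 2.953


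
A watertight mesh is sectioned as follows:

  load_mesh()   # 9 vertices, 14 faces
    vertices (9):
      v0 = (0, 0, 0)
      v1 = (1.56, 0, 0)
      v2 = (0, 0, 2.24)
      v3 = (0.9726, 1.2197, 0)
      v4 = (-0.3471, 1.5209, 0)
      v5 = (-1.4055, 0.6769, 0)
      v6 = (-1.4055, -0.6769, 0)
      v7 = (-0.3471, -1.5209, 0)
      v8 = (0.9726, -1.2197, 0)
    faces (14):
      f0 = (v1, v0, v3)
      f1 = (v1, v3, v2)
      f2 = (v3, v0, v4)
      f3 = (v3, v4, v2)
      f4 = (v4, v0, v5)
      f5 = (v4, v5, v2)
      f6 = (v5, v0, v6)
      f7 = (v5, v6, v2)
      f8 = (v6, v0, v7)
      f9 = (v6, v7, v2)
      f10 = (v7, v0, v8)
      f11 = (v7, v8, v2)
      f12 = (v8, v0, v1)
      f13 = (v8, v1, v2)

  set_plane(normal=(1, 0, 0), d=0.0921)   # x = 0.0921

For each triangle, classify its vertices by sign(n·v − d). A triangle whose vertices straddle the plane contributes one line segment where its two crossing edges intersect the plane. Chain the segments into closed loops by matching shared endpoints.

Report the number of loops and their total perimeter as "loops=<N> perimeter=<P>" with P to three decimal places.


loops=1 perimeter=7.945

Straddling triangles (8 of 14):
  (v1,v0,v3) [+-+] → (0.0921, 0, 0)–(0.0921, 0.115499, 0)  len=0.1155
  (v1,v3,v2) [++-] → (0.0921, 0.115499, 2.02788)–(0.0921, 0, 2.10775)  len=0.1404
  (v3,v0,v4) [+--] → (0.0921, 0.115499, 0)–(0.0921, 1.42066, 0)  len=1.3052
  (v3,v4,v2) [+--] → (0.0921, 1.42066, 0)–(0.0921, 0.115499, 2.02788)  len=2.4116
  (v7,v0,v8) [--+] → (0.0921, -0.115499, 0)–(0.0921, -1.42066, 0)  len=1.3052
  (v7,v8,v2) [-+-] → (0.0921, -1.42066, 0)–(0.0921, -0.115499, 2.02788)  len=2.4116
  (v8,v0,v1) [+-+] → (0.0921, -0.115499, 0)–(0.0921, 0, 0)  len=0.1155
  (v8,v1,v2) [++-] → (0.0921, 0, 2.10775)–(0.0921, -0.115499, 2.02788)  len=0.1404

Chained into 1 loop(s):
  loop 1: 8 segments, perimeter = 7.9453
Total perimeter = 7.945


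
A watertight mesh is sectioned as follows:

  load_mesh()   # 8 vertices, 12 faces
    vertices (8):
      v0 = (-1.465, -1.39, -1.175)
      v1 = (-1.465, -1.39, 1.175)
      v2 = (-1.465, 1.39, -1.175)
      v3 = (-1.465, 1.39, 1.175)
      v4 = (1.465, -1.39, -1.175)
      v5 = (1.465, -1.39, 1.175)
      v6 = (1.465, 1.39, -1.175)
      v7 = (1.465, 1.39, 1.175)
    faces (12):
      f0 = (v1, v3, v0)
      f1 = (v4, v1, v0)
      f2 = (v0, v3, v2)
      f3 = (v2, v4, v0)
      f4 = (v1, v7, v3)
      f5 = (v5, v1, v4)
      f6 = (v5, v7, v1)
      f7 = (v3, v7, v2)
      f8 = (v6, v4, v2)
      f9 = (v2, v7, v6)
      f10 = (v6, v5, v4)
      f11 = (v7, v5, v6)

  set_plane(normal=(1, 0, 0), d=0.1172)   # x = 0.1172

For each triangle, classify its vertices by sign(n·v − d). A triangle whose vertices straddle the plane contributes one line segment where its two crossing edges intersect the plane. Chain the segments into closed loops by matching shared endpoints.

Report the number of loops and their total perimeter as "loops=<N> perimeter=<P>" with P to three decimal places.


Straddling triangles (8 of 12):
  (v4,v1,v0) [+--] → (0.1172, -1.39, -0.094)–(0.1172, -1.39, -1.175)  len=1.0810
  (v2,v4,v0) [-+-] → (0.1172, -0.1112, -1.175)–(0.1172, -1.39, -1.175)  len=1.2788
  (v1,v7,v3) [-+-] → (0.1172, 0.1112, 1.175)–(0.1172, 1.39, 1.175)  len=1.2788
  (v5,v1,v4) [+-+] → (0.1172, -1.39, 1.175)–(0.1172, -1.39, -0.094)  len=1.2690
  (v5,v7,v1) [++-] → (0.1172, 0.1112, 1.175)–(0.1172, -1.39, 1.175)  len=1.5012
  (v3,v7,v2) [-+-] → (0.1172, 1.39, 1.175)–(0.1172, 1.39, 0.094)  len=1.0810
  (v6,v4,v2) [++-] → (0.1172, -0.1112, -1.175)–(0.1172, 1.39, -1.175)  len=1.5012
  (v2,v7,v6) [-++] → (0.1172, 1.39, 0.094)–(0.1172, 1.39, -1.175)  len=1.2690

Chained into 1 loop(s):
  loop 1: 8 segments, perimeter = 10.2600
Total perimeter = 10.260

loops=1 perimeter=10.260


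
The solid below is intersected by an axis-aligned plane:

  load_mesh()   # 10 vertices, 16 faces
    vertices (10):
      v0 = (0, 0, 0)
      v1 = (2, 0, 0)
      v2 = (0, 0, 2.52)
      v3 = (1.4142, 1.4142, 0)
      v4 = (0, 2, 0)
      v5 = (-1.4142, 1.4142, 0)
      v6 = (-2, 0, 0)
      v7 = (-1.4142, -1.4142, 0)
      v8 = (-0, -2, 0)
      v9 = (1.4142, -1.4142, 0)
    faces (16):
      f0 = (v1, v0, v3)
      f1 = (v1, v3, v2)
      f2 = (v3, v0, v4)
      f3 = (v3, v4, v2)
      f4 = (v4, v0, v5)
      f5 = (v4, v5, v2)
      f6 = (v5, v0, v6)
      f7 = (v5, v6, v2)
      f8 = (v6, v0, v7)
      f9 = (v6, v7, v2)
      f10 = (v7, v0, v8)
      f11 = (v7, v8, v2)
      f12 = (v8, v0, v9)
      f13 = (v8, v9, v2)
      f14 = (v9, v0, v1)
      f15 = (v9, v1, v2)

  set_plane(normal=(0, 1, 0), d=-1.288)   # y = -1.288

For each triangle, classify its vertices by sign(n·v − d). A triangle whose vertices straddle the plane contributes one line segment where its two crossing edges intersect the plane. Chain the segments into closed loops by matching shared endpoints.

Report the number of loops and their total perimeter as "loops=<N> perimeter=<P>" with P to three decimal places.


Straddling triangles (8 of 16):
  (v6,v0,v7) [++-] → (-1.288, -1.288, 0)–(-1.46648, -1.288, 0)  len=0.1785
  (v6,v7,v2) [+-+] → (-1.46648, -1.288, 0)–(-1.288, -1.288, 0.224879)  len=0.2871
  (v7,v0,v8) [-+-] → (-1.288, -1.288, 0)–(0, -1.288, 0)  len=1.2880
  (v7,v8,v2) [--+] → (0, -1.288, 0.89712)–(-1.288, -1.288, 0.224879)  len=1.4529
  (v8,v0,v9) [-+-] → (0, -1.288, 0)–(1.288, -1.288, 0)  len=1.2880
  (v8,v9,v2) [--+] → (1.288, -1.288, 0.224879)–(0, -1.288, 0.89712)  len=1.4529
  (v9,v0,v1) [-++] → (1.288, -1.288, 0)–(1.46648, -1.288, 0)  len=0.1785
  (v9,v1,v2) [-++] → (1.46648, -1.288, 0)–(1.288, -1.288, 0.224879)  len=0.2871

Chained into 1 loop(s):
  loop 1: 8 segments, perimeter = 6.4129
Total perimeter = 6.413

loops=1 perimeter=6.413


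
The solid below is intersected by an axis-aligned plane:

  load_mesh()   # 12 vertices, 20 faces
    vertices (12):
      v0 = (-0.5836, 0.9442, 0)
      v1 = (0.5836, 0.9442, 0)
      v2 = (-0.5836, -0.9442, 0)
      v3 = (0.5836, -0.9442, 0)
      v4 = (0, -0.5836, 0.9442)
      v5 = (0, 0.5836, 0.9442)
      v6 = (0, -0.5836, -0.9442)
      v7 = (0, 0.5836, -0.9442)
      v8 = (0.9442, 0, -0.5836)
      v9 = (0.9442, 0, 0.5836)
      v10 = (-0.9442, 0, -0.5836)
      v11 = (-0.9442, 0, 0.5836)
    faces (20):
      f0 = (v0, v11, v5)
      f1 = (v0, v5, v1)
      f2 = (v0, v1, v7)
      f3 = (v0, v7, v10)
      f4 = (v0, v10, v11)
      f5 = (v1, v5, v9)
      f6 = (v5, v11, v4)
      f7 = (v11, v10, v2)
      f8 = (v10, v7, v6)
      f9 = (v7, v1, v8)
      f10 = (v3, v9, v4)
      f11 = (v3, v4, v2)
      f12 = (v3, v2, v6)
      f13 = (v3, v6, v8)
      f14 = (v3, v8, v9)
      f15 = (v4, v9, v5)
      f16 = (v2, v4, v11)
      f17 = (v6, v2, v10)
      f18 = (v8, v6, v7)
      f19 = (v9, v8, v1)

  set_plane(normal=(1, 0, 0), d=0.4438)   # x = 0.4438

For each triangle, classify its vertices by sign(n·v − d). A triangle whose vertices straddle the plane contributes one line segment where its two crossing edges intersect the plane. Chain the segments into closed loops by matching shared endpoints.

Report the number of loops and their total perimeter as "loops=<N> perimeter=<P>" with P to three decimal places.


Straddling triangles (10 of 20):
  (v0,v5,v1) [--+] → (0.4438, 0.857819, 0.226181)–(0.4438, 0.9442, 0)  len=0.2421
  (v0,v1,v7) [-+-] → (0.4438, 0.9442, 0)–(0.4438, 0.857819, -0.226181)  len=0.2421
  (v1,v5,v9) [+-+] → (0.4438, 0.857819, 0.226181)–(0.4438, 0.309292, 0.774708)  len=0.7757
  (v7,v1,v8) [-++] → (0.4438, 0.857819, -0.226181)–(0.4438, 0.309292, -0.774708)  len=0.7757
  (v3,v9,v4) [++-] → (0.4438, -0.309292, 0.774708)–(0.4438, -0.857819, 0.226181)  len=0.7757
  (v3,v4,v2) [+--] → (0.4438, -0.857819, 0.226181)–(0.4438, -0.9442, 0)  len=0.2421
  (v3,v2,v6) [+--] → (0.4438, -0.9442, 0)–(0.4438, -0.857819, -0.226181)  len=0.2421
  (v3,v6,v8) [+-+] → (0.4438, -0.857819, -0.226181)–(0.4438, -0.309292, -0.774708)  len=0.7757
  (v4,v9,v5) [-+-] → (0.4438, -0.309292, 0.774708)–(0.4438, 0.309292, 0.774708)  len=0.6186
  (v8,v6,v7) [+--] → (0.4438, -0.309292, -0.774708)–(0.4438, 0.309292, -0.774708)  len=0.6186

Chained into 1 loop(s):
  loop 1: 10 segments, perimeter = 5.3086
Total perimeter = 5.309

loops=1 perimeter=5.309


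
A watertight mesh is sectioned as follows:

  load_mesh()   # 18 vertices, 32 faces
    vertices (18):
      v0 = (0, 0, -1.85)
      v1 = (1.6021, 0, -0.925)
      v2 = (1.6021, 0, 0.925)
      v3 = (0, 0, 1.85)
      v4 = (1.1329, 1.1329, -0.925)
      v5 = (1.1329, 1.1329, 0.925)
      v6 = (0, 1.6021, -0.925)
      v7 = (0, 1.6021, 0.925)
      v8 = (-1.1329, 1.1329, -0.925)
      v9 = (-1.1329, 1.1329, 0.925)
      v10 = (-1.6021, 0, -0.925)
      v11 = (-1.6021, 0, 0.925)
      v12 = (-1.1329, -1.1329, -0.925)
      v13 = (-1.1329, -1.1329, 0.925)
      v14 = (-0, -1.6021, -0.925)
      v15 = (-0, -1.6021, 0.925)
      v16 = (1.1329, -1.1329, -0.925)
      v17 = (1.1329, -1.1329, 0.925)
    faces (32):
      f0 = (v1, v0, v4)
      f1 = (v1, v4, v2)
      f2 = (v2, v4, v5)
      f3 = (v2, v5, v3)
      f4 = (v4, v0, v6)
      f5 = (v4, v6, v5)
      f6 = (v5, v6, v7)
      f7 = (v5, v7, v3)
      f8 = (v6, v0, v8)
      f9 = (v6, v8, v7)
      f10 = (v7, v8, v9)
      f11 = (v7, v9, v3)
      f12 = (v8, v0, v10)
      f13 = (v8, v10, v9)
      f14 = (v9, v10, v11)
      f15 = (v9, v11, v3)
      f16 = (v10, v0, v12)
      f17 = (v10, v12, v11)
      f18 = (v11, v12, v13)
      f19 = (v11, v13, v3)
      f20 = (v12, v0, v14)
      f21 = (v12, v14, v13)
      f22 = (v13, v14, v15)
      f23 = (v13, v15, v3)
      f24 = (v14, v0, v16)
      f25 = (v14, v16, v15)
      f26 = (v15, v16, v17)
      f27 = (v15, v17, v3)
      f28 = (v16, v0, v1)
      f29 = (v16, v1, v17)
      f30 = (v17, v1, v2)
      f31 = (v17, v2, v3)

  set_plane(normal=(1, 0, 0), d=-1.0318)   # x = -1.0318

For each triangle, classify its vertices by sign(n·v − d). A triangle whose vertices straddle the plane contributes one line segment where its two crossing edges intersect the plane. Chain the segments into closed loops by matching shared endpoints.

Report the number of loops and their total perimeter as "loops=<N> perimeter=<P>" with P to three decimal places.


loops=1 perimeter=8.604

Straddling triangles (12 of 32):
  (v6,v0,v8) [++-] → (-1.0318, 1.0318, -1.00755)–(-1.0318, 1.17477, -0.925)  len=0.1651
  (v6,v8,v7) [+-+] → (-1.0318, 1.17477, -0.925)–(-1.0318, 1.17477, -0.759906)  len=0.1651
  (v7,v8,v9) [+--] → (-1.0318, 1.17477, -0.759906)–(-1.0318, 1.17477, 0.925)  len=1.6849
  (v7,v9,v3) [+-+] → (-1.0318, 1.17477, 0.925)–(-1.0318, 1.0318, 1.00755)  len=0.1651
  (v8,v0,v10) [-+-] → (-1.0318, 1.0318, -1.00755)–(-1.0318, 0, -1.25427)  len=1.0609
  (v9,v11,v3) [--+] → (-1.0318, 0, 1.25427)–(-1.0318, 1.0318, 1.00755)  len=1.0609
  (v10,v0,v12) [-+-] → (-1.0318, 0, -1.25427)–(-1.0318, -1.0318, -1.00755)  len=1.0609
  (v11,v13,v3) [--+] → (-1.0318, -1.0318, 1.00755)–(-1.0318, 0, 1.25427)  len=1.0609
  (v12,v0,v14) [-++] → (-1.0318, -1.0318, -1.00755)–(-1.0318, -1.17477, -0.925)  len=0.1651
  (v12,v14,v13) [-+-] → (-1.0318, -1.17477, -0.925)–(-1.0318, -1.17477, 0.759906)  len=1.6849
  (v13,v14,v15) [-++] → (-1.0318, -1.17477, 0.759906)–(-1.0318, -1.17477, 0.925)  len=0.1651
  (v13,v15,v3) [-++] → (-1.0318, -1.17477, 0.925)–(-1.0318, -1.0318, 1.00755)  len=0.1651

Chained into 1 loop(s):
  loop 1: 12 segments, perimeter = 8.6039
Total perimeter = 8.604


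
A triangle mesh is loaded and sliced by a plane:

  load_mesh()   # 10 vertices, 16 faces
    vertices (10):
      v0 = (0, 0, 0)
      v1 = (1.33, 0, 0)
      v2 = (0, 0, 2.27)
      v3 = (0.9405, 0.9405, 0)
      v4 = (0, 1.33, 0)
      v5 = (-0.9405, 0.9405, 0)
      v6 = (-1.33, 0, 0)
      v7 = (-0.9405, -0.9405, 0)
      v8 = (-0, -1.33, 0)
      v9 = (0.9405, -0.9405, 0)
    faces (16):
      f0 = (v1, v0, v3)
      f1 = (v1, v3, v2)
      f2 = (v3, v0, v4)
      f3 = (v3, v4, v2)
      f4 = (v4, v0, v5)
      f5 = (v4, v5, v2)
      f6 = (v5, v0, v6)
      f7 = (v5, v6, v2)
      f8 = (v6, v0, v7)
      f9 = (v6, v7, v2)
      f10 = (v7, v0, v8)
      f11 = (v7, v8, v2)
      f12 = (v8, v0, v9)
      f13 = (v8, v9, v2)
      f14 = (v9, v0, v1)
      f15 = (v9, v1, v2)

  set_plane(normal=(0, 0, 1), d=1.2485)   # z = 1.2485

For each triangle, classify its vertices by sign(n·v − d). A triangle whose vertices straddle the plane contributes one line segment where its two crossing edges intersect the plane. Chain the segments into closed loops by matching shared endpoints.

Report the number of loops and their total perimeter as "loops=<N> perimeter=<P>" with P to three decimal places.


Straddling triangles (8 of 16):
  (v1,v3,v2) [--+] → (0.423225, 0.423225, 1.2485)–(0.5985, 0, 1.2485)  len=0.4581
  (v3,v4,v2) [--+] → (0, 0.5985, 1.2485)–(0.423225, 0.423225, 1.2485)  len=0.4581
  (v4,v5,v2) [--+] → (-0.423225, 0.423225, 1.2485)–(0, 0.5985, 1.2485)  len=0.4581
  (v5,v6,v2) [--+] → (-0.5985, 0, 1.2485)–(-0.423225, 0.423225, 1.2485)  len=0.4581
  (v6,v7,v2) [--+] → (-0.423225, -0.423225, 1.2485)–(-0.5985, 0, 1.2485)  len=0.4581
  (v7,v8,v2) [--+] → (0, -0.5985, 1.2485)–(-0.423225, -0.423225, 1.2485)  len=0.4581
  (v8,v9,v2) [--+] → (0.423225, -0.423225, 1.2485)–(0, -0.5985, 1.2485)  len=0.4581
  (v9,v1,v2) [--+] → (0.5985, 0, 1.2485)–(0.423225, -0.423225, 1.2485)  len=0.4581

Chained into 1 loop(s):
  loop 1: 8 segments, perimeter = 3.6647
Total perimeter = 3.665

loops=1 perimeter=3.665


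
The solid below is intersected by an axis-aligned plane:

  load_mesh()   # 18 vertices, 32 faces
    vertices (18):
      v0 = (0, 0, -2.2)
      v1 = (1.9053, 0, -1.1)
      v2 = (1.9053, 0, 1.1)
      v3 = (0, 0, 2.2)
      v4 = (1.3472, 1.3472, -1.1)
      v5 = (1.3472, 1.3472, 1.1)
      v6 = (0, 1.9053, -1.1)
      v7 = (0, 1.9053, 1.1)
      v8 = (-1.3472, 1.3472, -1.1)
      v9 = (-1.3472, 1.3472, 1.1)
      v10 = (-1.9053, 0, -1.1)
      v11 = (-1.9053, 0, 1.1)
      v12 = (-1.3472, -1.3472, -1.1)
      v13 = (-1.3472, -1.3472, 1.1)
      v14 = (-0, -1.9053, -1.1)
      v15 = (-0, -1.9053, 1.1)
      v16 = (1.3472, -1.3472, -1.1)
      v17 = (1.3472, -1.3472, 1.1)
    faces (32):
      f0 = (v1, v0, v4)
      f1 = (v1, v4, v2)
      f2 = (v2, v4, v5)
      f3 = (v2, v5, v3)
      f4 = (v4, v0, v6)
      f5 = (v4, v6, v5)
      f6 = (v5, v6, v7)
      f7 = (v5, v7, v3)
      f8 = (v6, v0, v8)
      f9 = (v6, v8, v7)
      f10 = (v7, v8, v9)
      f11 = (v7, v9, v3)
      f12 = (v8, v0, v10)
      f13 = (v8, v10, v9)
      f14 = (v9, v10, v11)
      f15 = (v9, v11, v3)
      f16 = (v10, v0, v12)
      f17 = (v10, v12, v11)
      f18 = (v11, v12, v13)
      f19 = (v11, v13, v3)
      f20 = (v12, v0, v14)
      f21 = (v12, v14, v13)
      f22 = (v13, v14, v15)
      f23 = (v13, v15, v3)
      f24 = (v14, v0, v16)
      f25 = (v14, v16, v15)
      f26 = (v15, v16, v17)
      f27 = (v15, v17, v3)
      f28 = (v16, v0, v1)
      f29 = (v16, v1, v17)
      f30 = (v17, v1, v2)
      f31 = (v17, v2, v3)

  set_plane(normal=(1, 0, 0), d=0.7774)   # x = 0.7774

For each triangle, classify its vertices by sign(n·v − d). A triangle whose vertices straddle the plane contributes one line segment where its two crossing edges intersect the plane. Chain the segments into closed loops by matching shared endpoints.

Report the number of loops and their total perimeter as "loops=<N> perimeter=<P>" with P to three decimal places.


loops=1 perimeter=11.319

Straddling triangles (12 of 32):
  (v1,v0,v4) [+-+] → (0.7774, 0, -1.75118)–(0.7774, 0.7774, -1.56525)  len=0.7993
  (v2,v5,v3) [++-] → (0.7774, 0.7774, 1.56525)–(0.7774, 0, 1.75118)  len=0.7993
  (v4,v0,v6) [+--] → (0.7774, 0.7774, -1.56525)–(0.7774, 1.58325, -1.1)  len=0.9305
  (v4,v6,v5) [+-+] → (0.7774, 1.58325, -1.1)–(0.7774, 1.58325, 0.169507)  len=1.2695
  (v5,v6,v7) [+--] → (0.7774, 1.58325, 0.169507)–(0.7774, 1.58325, 1.1)  len=0.9305
  (v5,v7,v3) [+--] → (0.7774, 1.58325, 1.1)–(0.7774, 0.7774, 1.56525)  len=0.9305
  (v14,v0,v16) [--+] → (0.7774, -0.7774, -1.56525)–(0.7774, -1.58325, -1.1)  len=0.9305
  (v14,v16,v15) [-+-] → (0.7774, -1.58325, -1.1)–(0.7774, -1.58325, -0.169507)  len=0.9305
  (v15,v16,v17) [-++] → (0.7774, -1.58325, -0.169507)–(0.7774, -1.58325, 1.1)  len=1.2695
  (v15,v17,v3) [-+-] → (0.7774, -1.58325, 1.1)–(0.7774, -0.7774, 1.56525)  len=0.9305
  (v16,v0,v1) [+-+] → (0.7774, -0.7774, -1.56525)–(0.7774, 0, -1.75118)  len=0.7993
  (v17,v2,v3) [++-] → (0.7774, 0, 1.75118)–(0.7774, -0.7774, 1.56525)  len=0.7993

Chained into 1 loop(s):
  loop 1: 12 segments, perimeter = 11.3193
Total perimeter = 11.319


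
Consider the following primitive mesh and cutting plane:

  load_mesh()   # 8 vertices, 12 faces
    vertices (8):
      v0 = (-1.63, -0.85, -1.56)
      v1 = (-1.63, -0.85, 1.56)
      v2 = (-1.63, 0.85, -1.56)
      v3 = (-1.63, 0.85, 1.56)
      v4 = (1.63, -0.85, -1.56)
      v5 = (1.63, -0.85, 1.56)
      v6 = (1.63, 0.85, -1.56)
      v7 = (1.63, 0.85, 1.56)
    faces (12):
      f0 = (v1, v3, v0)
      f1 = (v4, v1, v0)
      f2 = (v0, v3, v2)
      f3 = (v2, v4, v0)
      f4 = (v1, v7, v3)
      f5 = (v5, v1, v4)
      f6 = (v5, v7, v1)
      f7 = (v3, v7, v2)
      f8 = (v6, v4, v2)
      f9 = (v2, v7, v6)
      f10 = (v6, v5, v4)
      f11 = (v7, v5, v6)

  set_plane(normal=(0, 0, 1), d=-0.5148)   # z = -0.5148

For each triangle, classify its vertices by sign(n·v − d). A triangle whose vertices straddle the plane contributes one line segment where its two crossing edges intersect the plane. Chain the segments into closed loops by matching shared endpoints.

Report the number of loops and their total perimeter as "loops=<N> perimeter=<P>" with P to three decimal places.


loops=1 perimeter=9.920

Straddling triangles (8 of 12):
  (v1,v3,v0) [++-] → (-1.63, -0.2805, -0.5148)–(-1.63, -0.85, -0.5148)  len=0.5695
  (v4,v1,v0) [-+-] → (0.5379, -0.85, -0.5148)–(-1.63, -0.85, -0.5148)  len=2.1679
  (v0,v3,v2) [-+-] → (-1.63, -0.2805, -0.5148)–(-1.63, 0.85, -0.5148)  len=1.1305
  (v5,v1,v4) [++-] → (0.5379, -0.85, -0.5148)–(1.63, -0.85, -0.5148)  len=1.0921
  (v3,v7,v2) [++-] → (-0.5379, 0.85, -0.5148)–(-1.63, 0.85, -0.5148)  len=1.0921
  (v2,v7,v6) [-+-] → (-0.5379, 0.85, -0.5148)–(1.63, 0.85, -0.5148)  len=2.1679
  (v6,v5,v4) [-+-] → (1.63, 0.2805, -0.5148)–(1.63, -0.85, -0.5148)  len=1.1305
  (v7,v5,v6) [++-] → (1.63, 0.2805, -0.5148)–(1.63, 0.85, -0.5148)  len=0.5695

Chained into 1 loop(s):
  loop 1: 8 segments, perimeter = 9.9200
Total perimeter = 9.920


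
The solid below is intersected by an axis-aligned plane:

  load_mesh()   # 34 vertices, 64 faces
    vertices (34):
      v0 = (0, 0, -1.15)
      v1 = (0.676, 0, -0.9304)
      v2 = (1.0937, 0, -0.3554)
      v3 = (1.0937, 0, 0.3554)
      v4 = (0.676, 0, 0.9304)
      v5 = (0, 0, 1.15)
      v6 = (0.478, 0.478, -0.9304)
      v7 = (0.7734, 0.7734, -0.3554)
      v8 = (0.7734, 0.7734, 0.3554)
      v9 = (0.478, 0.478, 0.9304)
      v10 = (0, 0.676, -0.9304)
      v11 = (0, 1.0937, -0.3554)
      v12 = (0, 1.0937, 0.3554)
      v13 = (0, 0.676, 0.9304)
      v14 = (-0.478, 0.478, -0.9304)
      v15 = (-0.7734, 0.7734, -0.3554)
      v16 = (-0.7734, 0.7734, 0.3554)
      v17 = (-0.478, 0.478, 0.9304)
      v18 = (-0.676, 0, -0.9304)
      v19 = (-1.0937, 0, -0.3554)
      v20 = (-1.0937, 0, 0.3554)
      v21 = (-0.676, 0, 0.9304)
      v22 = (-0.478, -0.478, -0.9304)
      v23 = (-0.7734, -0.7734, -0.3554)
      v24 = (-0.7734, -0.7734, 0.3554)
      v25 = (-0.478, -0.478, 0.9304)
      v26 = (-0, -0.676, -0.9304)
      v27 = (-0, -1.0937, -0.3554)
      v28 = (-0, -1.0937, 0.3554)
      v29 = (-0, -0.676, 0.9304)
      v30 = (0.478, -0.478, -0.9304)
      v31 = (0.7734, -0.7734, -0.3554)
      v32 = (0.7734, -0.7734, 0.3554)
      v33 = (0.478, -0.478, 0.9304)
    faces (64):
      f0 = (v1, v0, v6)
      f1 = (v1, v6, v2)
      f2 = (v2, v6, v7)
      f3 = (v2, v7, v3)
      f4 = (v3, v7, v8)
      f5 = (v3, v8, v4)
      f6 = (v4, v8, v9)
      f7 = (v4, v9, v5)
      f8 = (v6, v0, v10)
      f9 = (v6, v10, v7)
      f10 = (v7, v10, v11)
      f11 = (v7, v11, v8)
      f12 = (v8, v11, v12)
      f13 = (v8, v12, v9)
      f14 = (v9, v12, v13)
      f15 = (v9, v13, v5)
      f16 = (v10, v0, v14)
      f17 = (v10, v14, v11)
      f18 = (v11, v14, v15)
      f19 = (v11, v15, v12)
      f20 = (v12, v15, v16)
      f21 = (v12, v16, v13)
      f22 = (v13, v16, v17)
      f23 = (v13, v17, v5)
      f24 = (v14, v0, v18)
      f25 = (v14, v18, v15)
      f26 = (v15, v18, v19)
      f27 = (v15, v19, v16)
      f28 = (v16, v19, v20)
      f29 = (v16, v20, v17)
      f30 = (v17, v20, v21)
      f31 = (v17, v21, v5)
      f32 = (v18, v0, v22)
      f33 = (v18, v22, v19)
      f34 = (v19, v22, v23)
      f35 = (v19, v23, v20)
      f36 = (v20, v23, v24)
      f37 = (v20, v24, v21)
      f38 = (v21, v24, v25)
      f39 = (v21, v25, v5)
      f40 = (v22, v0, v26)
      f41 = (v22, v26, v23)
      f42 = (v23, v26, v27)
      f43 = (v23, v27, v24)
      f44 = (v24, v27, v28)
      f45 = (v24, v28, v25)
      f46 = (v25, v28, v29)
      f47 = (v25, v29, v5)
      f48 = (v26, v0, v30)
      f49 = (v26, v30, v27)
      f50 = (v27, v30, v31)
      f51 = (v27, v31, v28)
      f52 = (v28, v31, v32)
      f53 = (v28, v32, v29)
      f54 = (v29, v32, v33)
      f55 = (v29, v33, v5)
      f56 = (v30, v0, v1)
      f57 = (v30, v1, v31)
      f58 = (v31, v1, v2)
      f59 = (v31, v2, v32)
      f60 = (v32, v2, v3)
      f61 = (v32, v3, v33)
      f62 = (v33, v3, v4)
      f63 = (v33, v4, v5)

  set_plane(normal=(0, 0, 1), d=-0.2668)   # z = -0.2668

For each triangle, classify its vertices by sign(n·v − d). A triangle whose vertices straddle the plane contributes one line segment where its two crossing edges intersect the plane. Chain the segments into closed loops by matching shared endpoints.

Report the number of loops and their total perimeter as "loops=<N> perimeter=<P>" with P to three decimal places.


loops=1 perimeter=6.697

Straddling triangles (16 of 64):
  (v2,v7,v3) [--+] → (0.813325, 0.676997, -0.2668)–(1.0937, 0, -0.2668)  len=0.7328
  (v3,v7,v8) [+-+] → (0.813325, 0.676997, -0.2668)–(0.7734, 0.7734, -0.2668)  len=0.1043
  (v7,v11,v8) [--+] → (0.096403, 1.05378, -0.2668)–(0.7734, 0.7734, -0.2668)  len=0.7328
  (v8,v11,v12) [+-+] → (0.096403, 1.05378, -0.2668)–(0, 1.0937, -0.2668)  len=0.1043
  (v11,v15,v12) [--+] → (-0.676997, 0.813325, -0.2668)–(0, 1.0937, -0.2668)  len=0.7328
  (v12,v15,v16) [+-+] → (-0.676997, 0.813325, -0.2668)–(-0.7734, 0.7734, -0.2668)  len=0.1043
  (v15,v19,v16) [--+] → (-1.05378, 0.096403, -0.2668)–(-0.7734, 0.7734, -0.2668)  len=0.7328
  (v16,v19,v20) [+-+] → (-1.05378, 0.096403, -0.2668)–(-1.0937, 0, -0.2668)  len=0.1043
  (v19,v23,v20) [--+] → (-0.813325, -0.676997, -0.2668)–(-1.0937, 0, -0.2668)  len=0.7328
  (v20,v23,v24) [+-+] → (-0.813325, -0.676997, -0.2668)–(-0.7734, -0.7734, -0.2668)  len=0.1043
  (v23,v27,v24) [--+] → (-0.096403, -1.05378, -0.2668)–(-0.7734, -0.7734, -0.2668)  len=0.7328
  (v24,v27,v28) [+-+] → (-0.096403, -1.05378, -0.2668)–(0, -1.0937, -0.2668)  len=0.1043
  (v27,v31,v28) [--+] → (0.676997, -0.813325, -0.2668)–(0, -1.0937, -0.2668)  len=0.7328
  (v28,v31,v32) [+-+] → (0.676997, -0.813325, -0.2668)–(0.7734, -0.7734, -0.2668)  len=0.1043
  (v31,v2,v32) [--+] → (1.05378, -0.096403, -0.2668)–(0.7734, -0.7734, -0.2668)  len=0.7328
  (v32,v2,v3) [+-+] → (1.05378, -0.096403, -0.2668)–(1.0937, 0, -0.2668)  len=0.1043

Chained into 1 loop(s):
  loop 1: 16 segments, perimeter = 6.6968
Total perimeter = 6.697


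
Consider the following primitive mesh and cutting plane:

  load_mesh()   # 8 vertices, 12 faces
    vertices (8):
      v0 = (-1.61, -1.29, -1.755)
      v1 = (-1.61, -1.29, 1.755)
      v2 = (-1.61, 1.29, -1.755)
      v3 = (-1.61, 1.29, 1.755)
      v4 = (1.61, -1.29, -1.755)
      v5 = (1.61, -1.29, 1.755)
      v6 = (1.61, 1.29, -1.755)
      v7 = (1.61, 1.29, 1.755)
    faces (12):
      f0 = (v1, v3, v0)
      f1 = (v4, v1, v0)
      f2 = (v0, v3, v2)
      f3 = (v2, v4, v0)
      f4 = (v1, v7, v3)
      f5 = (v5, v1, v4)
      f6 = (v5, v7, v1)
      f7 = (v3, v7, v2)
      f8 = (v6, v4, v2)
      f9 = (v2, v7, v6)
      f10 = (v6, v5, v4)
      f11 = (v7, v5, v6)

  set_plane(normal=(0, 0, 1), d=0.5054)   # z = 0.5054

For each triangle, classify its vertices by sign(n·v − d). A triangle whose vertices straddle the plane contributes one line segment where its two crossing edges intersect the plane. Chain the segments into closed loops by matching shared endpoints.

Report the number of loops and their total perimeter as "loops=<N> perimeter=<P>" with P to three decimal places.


loops=1 perimeter=11.600

Straddling triangles (8 of 12):
  (v1,v3,v0) [++-] → (-1.61, 0.371491, 0.5054)–(-1.61, -1.29, 0.5054)  len=1.6615
  (v4,v1,v0) [-+-] → (-0.463643, -1.29, 0.5054)–(-1.61, -1.29, 0.5054)  len=1.1464
  (v0,v3,v2) [-+-] → (-1.61, 0.371491, 0.5054)–(-1.61, 1.29, 0.5054)  len=0.9185
  (v5,v1,v4) [++-] → (-0.463643, -1.29, 0.5054)–(1.61, -1.29, 0.5054)  len=2.0736
  (v3,v7,v2) [++-] → (0.463643, 1.29, 0.5054)–(-1.61, 1.29, 0.5054)  len=2.0736
  (v2,v7,v6) [-+-] → (0.463643, 1.29, 0.5054)–(1.61, 1.29, 0.5054)  len=1.1464
  (v6,v5,v4) [-+-] → (1.61, -0.371491, 0.5054)–(1.61, -1.29, 0.5054)  len=0.9185
  (v7,v5,v6) [++-] → (1.61, -0.371491, 0.5054)–(1.61, 1.29, 0.5054)  len=1.6615

Chained into 1 loop(s):
  loop 1: 8 segments, perimeter = 11.6000
Total perimeter = 11.600


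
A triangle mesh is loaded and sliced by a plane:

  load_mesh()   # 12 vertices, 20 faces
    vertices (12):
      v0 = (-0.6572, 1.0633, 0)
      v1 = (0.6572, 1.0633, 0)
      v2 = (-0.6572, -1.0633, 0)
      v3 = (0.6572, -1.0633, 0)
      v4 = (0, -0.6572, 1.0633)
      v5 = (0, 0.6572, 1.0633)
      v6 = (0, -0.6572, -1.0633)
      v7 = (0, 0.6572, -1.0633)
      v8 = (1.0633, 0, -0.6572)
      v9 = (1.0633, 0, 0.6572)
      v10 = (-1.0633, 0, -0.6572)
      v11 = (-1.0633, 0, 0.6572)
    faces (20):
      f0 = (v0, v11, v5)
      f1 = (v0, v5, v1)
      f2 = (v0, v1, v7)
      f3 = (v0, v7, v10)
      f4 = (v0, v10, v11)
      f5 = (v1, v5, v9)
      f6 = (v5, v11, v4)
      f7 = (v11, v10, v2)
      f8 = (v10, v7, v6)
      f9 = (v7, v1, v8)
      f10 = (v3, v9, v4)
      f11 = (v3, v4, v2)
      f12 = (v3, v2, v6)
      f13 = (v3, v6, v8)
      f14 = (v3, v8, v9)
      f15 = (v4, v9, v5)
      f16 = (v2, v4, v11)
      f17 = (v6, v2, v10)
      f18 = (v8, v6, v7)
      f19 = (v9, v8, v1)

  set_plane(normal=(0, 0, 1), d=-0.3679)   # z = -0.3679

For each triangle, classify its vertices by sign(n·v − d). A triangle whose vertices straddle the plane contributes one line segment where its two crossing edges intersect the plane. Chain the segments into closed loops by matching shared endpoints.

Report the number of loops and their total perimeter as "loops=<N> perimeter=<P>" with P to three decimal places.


Straddling triangles (10 of 20):
  (v0,v1,v7) [++-] → (0.42981, 0.92279, -0.3679)–(-0.42981, 0.92279, -0.3679)  len=0.8596
  (v0,v7,v10) [+--] → (-0.42981, 0.92279, -0.3679)–(-0.884534, 0.468066, -0.3679)  len=0.6431
  (v0,v10,v11) [+-+] → (-0.884534, 0.468066, -0.3679)–(-1.0633, 0, -0.3679)  len=0.5010
  (v11,v10,v2) [+-+] → (-1.0633, 0, -0.3679)–(-0.884534, -0.468066, -0.3679)  len=0.5010
  (v7,v1,v8) [-+-] → (0.42981, 0.92279, -0.3679)–(0.884534, 0.468066, -0.3679)  len=0.6431
  (v3,v2,v6) [++-] → (-0.42981, -0.92279, -0.3679)–(0.42981, -0.92279, -0.3679)  len=0.8596
  (v3,v6,v8) [+--] → (0.42981, -0.92279, -0.3679)–(0.884534, -0.468066, -0.3679)  len=0.6431
  (v3,v8,v9) [+-+] → (0.884534, -0.468066, -0.3679)–(1.0633, 0, -0.3679)  len=0.5010
  (v6,v2,v10) [-+-] → (-0.42981, -0.92279, -0.3679)–(-0.884534, -0.468066, -0.3679)  len=0.6431
  (v9,v8,v1) [+-+] → (1.0633, 0, -0.3679)–(0.884534, 0.468066, -0.3679)  len=0.5010

Chained into 1 loop(s):
  loop 1: 10 segments, perimeter = 6.2957
Total perimeter = 6.296

loops=1 perimeter=6.296


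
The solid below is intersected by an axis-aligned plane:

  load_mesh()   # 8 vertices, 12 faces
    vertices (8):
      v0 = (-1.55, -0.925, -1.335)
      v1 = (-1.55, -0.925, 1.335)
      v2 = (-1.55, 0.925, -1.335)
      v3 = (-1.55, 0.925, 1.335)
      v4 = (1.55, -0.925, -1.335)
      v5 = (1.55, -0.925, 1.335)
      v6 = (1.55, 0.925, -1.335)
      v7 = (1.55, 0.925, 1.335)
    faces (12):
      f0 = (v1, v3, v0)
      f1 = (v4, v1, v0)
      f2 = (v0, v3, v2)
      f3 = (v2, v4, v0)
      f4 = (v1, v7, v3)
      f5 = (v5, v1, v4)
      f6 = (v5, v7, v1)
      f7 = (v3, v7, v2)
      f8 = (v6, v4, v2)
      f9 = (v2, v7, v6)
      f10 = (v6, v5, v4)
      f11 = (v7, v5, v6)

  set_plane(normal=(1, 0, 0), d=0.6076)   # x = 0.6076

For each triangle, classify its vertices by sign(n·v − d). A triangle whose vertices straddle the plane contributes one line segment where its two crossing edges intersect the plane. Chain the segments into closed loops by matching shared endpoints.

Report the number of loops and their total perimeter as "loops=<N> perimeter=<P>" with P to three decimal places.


loops=1 perimeter=9.040

Straddling triangles (8 of 12):
  (v4,v1,v0) [+--] → (0.6076, -0.925, -0.52332)–(0.6076, -0.925, -1.335)  len=0.8117
  (v2,v4,v0) [-+-] → (0.6076, -0.3626, -1.335)–(0.6076, -0.925, -1.335)  len=0.5624
  (v1,v7,v3) [-+-] → (0.6076, 0.3626, 1.335)–(0.6076, 0.925, 1.335)  len=0.5624
  (v5,v1,v4) [+-+] → (0.6076, -0.925, 1.335)–(0.6076, -0.925, -0.52332)  len=1.8583
  (v5,v7,v1) [++-] → (0.6076, 0.3626, 1.335)–(0.6076, -0.925, 1.335)  len=1.2876
  (v3,v7,v2) [-+-] → (0.6076, 0.925, 1.335)–(0.6076, 0.925, 0.52332)  len=0.8117
  (v6,v4,v2) [++-] → (0.6076, -0.3626, -1.335)–(0.6076, 0.925, -1.335)  len=1.2876
  (v2,v7,v6) [-++] → (0.6076, 0.925, 0.52332)–(0.6076, 0.925, -1.335)  len=1.8583

Chained into 1 loop(s):
  loop 1: 8 segments, perimeter = 9.0400
Total perimeter = 9.040


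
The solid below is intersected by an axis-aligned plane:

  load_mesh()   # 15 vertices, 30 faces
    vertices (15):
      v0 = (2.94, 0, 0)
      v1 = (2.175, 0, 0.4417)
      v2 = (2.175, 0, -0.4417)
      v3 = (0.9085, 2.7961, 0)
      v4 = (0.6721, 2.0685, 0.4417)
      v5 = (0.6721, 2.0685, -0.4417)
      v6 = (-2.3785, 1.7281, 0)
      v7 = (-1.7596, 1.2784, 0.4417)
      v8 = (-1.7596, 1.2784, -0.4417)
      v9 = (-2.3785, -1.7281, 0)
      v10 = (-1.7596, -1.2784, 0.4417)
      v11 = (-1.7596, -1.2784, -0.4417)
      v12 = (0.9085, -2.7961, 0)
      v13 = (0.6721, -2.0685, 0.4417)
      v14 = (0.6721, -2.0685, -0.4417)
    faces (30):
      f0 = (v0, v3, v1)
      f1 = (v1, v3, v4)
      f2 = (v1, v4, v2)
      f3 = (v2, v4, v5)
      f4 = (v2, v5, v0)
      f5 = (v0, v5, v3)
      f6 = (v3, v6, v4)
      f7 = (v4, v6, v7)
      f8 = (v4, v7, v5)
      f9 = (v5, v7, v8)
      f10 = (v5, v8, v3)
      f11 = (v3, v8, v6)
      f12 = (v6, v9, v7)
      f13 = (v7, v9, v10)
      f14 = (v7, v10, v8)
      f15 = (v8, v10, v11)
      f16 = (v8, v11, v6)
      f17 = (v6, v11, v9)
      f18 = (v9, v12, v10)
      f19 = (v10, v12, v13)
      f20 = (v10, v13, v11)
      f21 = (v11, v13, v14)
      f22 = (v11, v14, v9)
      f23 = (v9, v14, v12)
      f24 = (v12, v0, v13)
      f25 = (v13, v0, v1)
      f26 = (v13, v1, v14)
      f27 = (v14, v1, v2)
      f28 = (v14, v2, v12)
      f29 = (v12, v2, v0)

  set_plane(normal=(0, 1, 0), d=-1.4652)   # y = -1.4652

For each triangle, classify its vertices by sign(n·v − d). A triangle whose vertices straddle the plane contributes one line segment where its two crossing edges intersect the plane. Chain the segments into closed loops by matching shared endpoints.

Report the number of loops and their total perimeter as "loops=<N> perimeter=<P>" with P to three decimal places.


Straddling triangles (14 of 30):
  (v6,v9,v7) [+-+] → (-2.3785, -1.4652, 0)–(-2.32438, -1.4652, 0.038624)  len=0.0665
  (v7,v9,v10) [+-+] → (-2.32438, -1.4652, 0.038624)–(-2.01668, -1.4652, 0.258223)  len=0.3780
  (v6,v11,v9) [++-] → (-2.01668, -1.4652, -0.258223)–(-2.3785, -1.4652, 0)  len=0.4445
  (v9,v12,v10) [--+] → (-1.43121, -1.4652, 0.387335)–(-2.01668, -1.4652, 0.258223)  len=0.5995
  (v10,v12,v13) [+--] → (-1.43121, -1.4652, 0.387335)–(-1.18468, -1.4652, 0.4417)  len=0.2524
  (v10,v13,v11) [+-+] → (-1.18468, -1.4652, 0.4417)–(-1.18468, -1.4652, -0.232841)  len=0.6745
  (v11,v13,v14) [+--] → (-1.18468, -1.4652, -0.232841)–(-1.18468, -1.4652, -0.4417)  len=0.2089
  (v11,v14,v9) [+--] → (-1.18468, -1.4652, -0.4417)–(-2.01668, -1.4652, -0.258223)  len=0.8520
  (v12,v0,v13) [-+-] → (1.87546, -1.4652, 0)–(1.33356, -1.4652, 0.312874)  len=0.6257
  (v13,v0,v1) [-++] → (1.33356, -1.4652, 0.312874)–(1.11044, -1.4652, 0.4417)  len=0.2576
  (v13,v1,v14) [-+-] → (1.11044, -1.4652, 0.4417)–(1.11044, -1.4652, -0.184047)  len=0.6257
  (v14,v1,v2) [-++] → (1.11044, -1.4652, -0.184047)–(1.11044, -1.4652, -0.4417)  len=0.2577
  (v14,v2,v12) [-+-] → (1.11044, -1.4652, -0.4417)–(1.51133, -1.4652, -0.210242)  len=0.4629
  (v12,v2,v0) [-++] → (1.51133, -1.4652, -0.210242)–(1.87546, -1.4652, 0)  len=0.4205

Chained into 2 loop(s):
  loop 1: 8 segments, perimeter = 3.4764
  loop 2: 6 segments, perimeter = 2.6502
Total perimeter = 6.127

loops=2 perimeter=6.127


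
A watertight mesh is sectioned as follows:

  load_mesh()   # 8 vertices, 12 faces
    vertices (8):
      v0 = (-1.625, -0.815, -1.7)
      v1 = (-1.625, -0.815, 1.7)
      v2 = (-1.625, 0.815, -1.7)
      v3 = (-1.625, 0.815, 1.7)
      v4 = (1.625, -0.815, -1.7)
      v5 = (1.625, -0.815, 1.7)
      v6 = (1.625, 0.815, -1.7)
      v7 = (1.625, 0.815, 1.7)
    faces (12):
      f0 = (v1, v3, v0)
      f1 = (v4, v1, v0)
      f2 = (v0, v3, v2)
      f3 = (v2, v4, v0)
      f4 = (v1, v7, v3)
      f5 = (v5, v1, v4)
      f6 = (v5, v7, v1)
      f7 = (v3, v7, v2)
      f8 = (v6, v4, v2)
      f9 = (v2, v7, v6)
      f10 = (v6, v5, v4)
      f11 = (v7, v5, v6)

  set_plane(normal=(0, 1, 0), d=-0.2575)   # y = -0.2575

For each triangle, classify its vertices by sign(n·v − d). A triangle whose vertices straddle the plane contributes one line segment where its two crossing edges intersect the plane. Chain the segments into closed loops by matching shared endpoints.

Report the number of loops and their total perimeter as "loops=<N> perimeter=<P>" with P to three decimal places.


loops=1 perimeter=13.300

Straddling triangles (8 of 12):
  (v1,v3,v0) [-+-] → (-1.625, -0.2575, 1.7)–(-1.625, -0.2575, -0.537117)  len=2.2371
  (v0,v3,v2) [-++] → (-1.625, -0.2575, -0.537117)–(-1.625, -0.2575, -1.7)  len=1.1629
  (v2,v4,v0) [+--] → (0.51342, -0.2575, -1.7)–(-1.625, -0.2575, -1.7)  len=2.1384
  (v1,v7,v3) [-++] → (-0.51342, -0.2575, 1.7)–(-1.625, -0.2575, 1.7)  len=1.1116
  (v5,v7,v1) [-+-] → (1.625, -0.2575, 1.7)–(-0.51342, -0.2575, 1.7)  len=2.1384
  (v6,v4,v2) [+-+] → (1.625, -0.2575, -1.7)–(0.51342, -0.2575, -1.7)  len=1.1116
  (v6,v5,v4) [+--] → (1.625, -0.2575, 0.537117)–(1.625, -0.2575, -1.7)  len=2.2371
  (v7,v5,v6) [+-+] → (1.625, -0.2575, 1.7)–(1.625, -0.2575, 0.537117)  len=1.1629

Chained into 1 loop(s):
  loop 1: 8 segments, perimeter = 13.3000
Total perimeter = 13.300


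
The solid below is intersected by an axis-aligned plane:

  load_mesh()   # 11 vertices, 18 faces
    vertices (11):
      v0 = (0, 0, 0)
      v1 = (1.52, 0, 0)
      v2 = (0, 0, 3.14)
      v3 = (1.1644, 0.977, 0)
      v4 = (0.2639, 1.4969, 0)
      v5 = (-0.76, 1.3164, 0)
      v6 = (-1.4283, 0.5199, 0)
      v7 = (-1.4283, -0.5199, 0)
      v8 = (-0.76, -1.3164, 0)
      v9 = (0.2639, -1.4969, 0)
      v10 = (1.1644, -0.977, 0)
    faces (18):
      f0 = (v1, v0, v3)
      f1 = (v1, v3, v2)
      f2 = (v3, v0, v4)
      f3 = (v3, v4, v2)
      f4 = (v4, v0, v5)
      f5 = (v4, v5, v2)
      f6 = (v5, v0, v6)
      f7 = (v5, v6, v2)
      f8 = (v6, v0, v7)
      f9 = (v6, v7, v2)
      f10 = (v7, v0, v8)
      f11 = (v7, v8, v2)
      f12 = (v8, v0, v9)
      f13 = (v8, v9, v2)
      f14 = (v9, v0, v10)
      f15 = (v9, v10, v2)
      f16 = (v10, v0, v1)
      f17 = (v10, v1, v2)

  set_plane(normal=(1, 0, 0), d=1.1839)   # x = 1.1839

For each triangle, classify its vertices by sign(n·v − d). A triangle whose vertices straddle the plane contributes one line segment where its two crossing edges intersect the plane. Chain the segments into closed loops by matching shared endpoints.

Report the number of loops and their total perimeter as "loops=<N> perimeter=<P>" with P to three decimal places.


loops=1 perimeter=4.158

Straddling triangles (4 of 18):
  (v1,v0,v3) [+--] → (1.1839, 0, 0)–(1.1839, 0.923424, 0)  len=0.9234
  (v1,v3,v2) [+--] → (1.1839, 0.923424, 0)–(1.1839, 0, 0.694312)  len=1.1553
  (v10,v0,v1) [--+] → (1.1839, 0, 0)–(1.1839, -0.923424, 0)  len=0.9234
  (v10,v1,v2) [-+-] → (1.1839, -0.923424, 0)–(1.1839, 0, 0.694312)  len=1.1553

Chained into 1 loop(s):
  loop 1: 4 segments, perimeter = 4.1575
Total perimeter = 4.158


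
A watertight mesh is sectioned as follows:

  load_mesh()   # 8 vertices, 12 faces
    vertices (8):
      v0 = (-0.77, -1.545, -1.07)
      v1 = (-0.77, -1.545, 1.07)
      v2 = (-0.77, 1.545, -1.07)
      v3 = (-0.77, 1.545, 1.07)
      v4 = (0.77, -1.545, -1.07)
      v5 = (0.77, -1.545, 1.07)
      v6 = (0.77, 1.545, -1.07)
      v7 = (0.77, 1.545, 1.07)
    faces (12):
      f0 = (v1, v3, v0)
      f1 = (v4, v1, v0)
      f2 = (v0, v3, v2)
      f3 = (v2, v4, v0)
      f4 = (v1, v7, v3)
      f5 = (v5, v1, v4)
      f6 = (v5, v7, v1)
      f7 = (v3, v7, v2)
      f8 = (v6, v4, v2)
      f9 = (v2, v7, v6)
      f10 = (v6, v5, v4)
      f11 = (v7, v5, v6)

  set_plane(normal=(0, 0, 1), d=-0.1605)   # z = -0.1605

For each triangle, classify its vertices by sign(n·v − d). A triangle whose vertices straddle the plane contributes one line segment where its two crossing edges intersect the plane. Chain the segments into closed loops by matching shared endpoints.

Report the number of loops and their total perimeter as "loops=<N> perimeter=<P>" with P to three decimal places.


loops=1 perimeter=9.260

Straddling triangles (8 of 12):
  (v1,v3,v0) [++-] → (-0.77, -0.23175, -0.1605)–(-0.77, -1.545, -0.1605)  len=1.3132
  (v4,v1,v0) [-+-] → (0.1155, -1.545, -0.1605)–(-0.77, -1.545, -0.1605)  len=0.8855
  (v0,v3,v2) [-+-] → (-0.77, -0.23175, -0.1605)–(-0.77, 1.545, -0.1605)  len=1.7768
  (v5,v1,v4) [++-] → (0.1155, -1.545, -0.1605)–(0.77, -1.545, -0.1605)  len=0.6545
  (v3,v7,v2) [++-] → (-0.1155, 1.545, -0.1605)–(-0.77, 1.545, -0.1605)  len=0.6545
  (v2,v7,v6) [-+-] → (-0.1155, 1.545, -0.1605)–(0.77, 1.545, -0.1605)  len=0.8855
  (v6,v5,v4) [-+-] → (0.77, 0.23175, -0.1605)–(0.77, -1.545, -0.1605)  len=1.7768
  (v7,v5,v6) [++-] → (0.77, 0.23175, -0.1605)–(0.77, 1.545, -0.1605)  len=1.3132

Chained into 1 loop(s):
  loop 1: 8 segments, perimeter = 9.2600
Total perimeter = 9.260
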